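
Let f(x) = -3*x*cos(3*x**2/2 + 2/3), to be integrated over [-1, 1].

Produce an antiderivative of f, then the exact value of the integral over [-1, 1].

f matches the chain-rule pattern g'(h)*h' with inner function h(x) = 3*x**2/2 + 2/3; substituting u = h(x) collapses the integral.
F(x) = -sin(3*x**2/2 + 2/3) is an antiderivative of f.
Check: d/dx[-sin(3*x**2/2 + 2/3)] = -3*x*cos(3*x**2/2 + 2/3) = f(x).
F(1) = -sin(13/6); F(-1) = -sin(13/6).
Integral = F(1) - F(-1) = 0.

Antiderivative: F(x) = -sin(3*x**2/2 + 2/3); value = 0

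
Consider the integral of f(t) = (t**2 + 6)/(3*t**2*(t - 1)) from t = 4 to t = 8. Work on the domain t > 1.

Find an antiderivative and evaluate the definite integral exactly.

The denominator factors as 3*t**2*(t - 1); partial fractions split f into directly integrable pieces: 7/(3*(t - 1)) - 2/t - 2/t**2.
F(t) = (-6*t*log(t) + 7*t*log(t - 1) + 6)/(3*t) is an antiderivative of f.
Check: d/dt[(-6*t*log(t) + 7*t*log(t - 1) + 6)/(3*t)] = (t**2 + 6)/(3*t**3 - 3*t**2), which equals f(t).
F(8) = -2*log(8) + 1/4 + 7*log(7)/3; F(4) = -2*log(4) + 1/2 + 7*log(3)/3.
Integral = F(8) - F(4) = -2*log(8) - 7*log(3)/3 - 1/4 + 2*log(4) + 7*log(7)/3.

Antiderivative: F(t) = (-6*t*log(t) + 7*t*log(t - 1) + 6)/(3*t); value = -2*log(8) - 7*log(3)/3 - 1/4 + 2*log(4) + 7*log(7)/3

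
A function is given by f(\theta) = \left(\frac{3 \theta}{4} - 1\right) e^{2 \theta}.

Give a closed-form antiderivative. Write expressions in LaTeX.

An antiderivative is F(\theta) = \frac{3 \theta e^{2 \theta}}{8} - \frac{11 e^{2 \theta}}{16}.

Recognize the product-rule pattern: f = u'v + uv' with u = \frac{3 \theta}{8} - \frac{11}{16}, v = e^{2 \theta}, so integration by parts undoes it.
Check: d/d\theta[\frac{3 \theta e^{2 \theta}}{8} - \frac{11 e^{2 \theta}}{16}] = \frac{3 \theta e^{2 \theta}}{4} - e^{2 \theta}, which equals f(\theta).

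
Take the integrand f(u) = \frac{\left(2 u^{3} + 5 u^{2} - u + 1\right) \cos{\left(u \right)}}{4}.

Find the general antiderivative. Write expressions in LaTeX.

F(u) = \frac{u^{3} \sin{\left(u \right)}}{2} + \frac{5 u^{2} \sin{\left(u \right)}}{4} + \frac{3 u^{2} \cos{\left(u \right)}}{2} - \frac{13 u \sin{\left(u \right)}}{4} + \frac{5 u \cos{\left(u \right)}}{2} - \frac{9 \sin{\left(u \right)}}{4} - \frac{13 \cos{\left(u \right)}}{4} + C

An antiderivative F(u) passes only if d/du[F] lands on f(u) exactly.
Check: d/du[\frac{u^{3} \sin{\left(u \right)}}{2} + \frac{5 u^{2} \sin{\left(u \right)}}{4} + \frac{3 u^{2} \cos{\left(u \right)}}{2} - \frac{13 u \sin{\left(u \right)}}{4} + \frac{5 u \cos{\left(u \right)}}{2} - \frac{9 \sin{\left(u \right)}}{4} - \frac{13 \cos{\left(u \right)}}{4}] = \frac{u^{3} \cos{\left(u \right)}}{2} + \frac{5 u^{2} \cos{\left(u \right)}}{4} - \frac{u \cos{\left(u \right)}}{4} + \frac{\cos{\left(u \right)}}{4}, which equals f(u).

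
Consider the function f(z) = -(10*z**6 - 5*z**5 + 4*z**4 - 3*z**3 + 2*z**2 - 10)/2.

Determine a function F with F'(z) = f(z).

An antiderivative is F(z) = -z*(600*z**6 - 350*z**5 + 336*z**4 - 315*z**3 + 280*z**2 - 4200)/840.

Since d/dz undoes antidifferentiation here, F'(z) = f(z) is required of F(z).
Check: d/dz[-z*(600*z**6 - 350*z**5 + 336*z**4 - 315*z**3 + 280*z**2 - 4200)/840] = -5*z**6 + 5*z**5/2 - 2*z**4 + 3*z**3/2 - z**2 + 5, which equals f(z).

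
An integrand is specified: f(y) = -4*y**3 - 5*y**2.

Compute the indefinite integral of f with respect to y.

F(y) = -y**4 - 5*y**3/3 + C

The integrand splits into summands that can be handled one at a time.
Check: d/dy[-y**4 - 5*y**3/3] = -4*y**3 - 5*y**2 = f(y).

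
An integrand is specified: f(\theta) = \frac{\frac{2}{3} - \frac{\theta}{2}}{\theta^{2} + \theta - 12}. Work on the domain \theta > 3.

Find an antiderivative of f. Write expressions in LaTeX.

Factor the denominator (6 \left(\theta - 3\right) \left(\theta + 4\right)) and decompose: f = - \frac{8}{21 \left(\theta + 4\right)} - \frac{5}{42 \left(\theta - 3\right)}; each piece integrates to a log, atan, or power term.
Check: d/d\theta[- \frac{5 \log{\left(\theta - 3 \right)}}{42} - \frac{8 \log{\left(\theta + 4 \right)}}{21}] = \frac{4 - 3 \theta}{6 \theta^{2} + 6 \theta - 72}, which equals f(\theta).

An antiderivative is F(\theta) = - \frac{5 \log{\left(\theta - 3 \right)}}{42} - \frac{8 \log{\left(\theta + 4 \right)}}{21}.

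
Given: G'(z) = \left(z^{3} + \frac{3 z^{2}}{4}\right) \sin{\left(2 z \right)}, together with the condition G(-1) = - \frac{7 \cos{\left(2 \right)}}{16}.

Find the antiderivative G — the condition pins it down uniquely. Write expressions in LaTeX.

G(z) = - \frac{z^{3} \cos{\left(2 z \right)}}{2} + \frac{3 z^{2} \sin{\left(2 z \right)}}{4} - \frac{3 z^{2} \cos{\left(2 z \right)}}{8} + \frac{3 z \sin{\left(2 z \right)}}{8} + \frac{3 z \cos{\left(2 z \right)}}{4} - \frac{3 \sin{\left(2 z \right)}}{8} + \frac{3 \cos{\left(2 z \right)}}{16}

Check a candidate G(z) by differentiating: d/dz[G] must match the given G'(z).
A general antiderivative is - \frac{z^{3} \cos{\left(2 z \right)}}{2} + \frac{3 z^{2} \sin{\left(2 z \right)}}{4} - \frac{3 z^{2} \cos{\left(2 z \right)}}{8} + \frac{3 z \sin{\left(2 z \right)}}{8} + \frac{3 z \cos{\left(2 z \right)}}{4} - \frac{3 \sin{\left(2 z \right)}}{8} + \frac{3 \cos{\left(2 z \right)}}{16} + C.
The condition gives C = - \frac{7 \cos{\left(2 \right)}}{16} - (- \frac{7 \cos{\left(2 \right)}}{16}) = 0.
So G(z) = - \frac{z^{3} \cos{\left(2 z \right)}}{2} + \frac{3 z^{2} \sin{\left(2 z \right)}}{4} - \frac{3 z^{2} \cos{\left(2 z \right)}}{8} + \frac{3 z \sin{\left(2 z \right)}}{8} + \frac{3 z \cos{\left(2 z \right)}}{4} - \frac{3 \sin{\left(2 z \right)}}{8} + \frac{3 \cos{\left(2 z \right)}}{16}.
Check: d/dz[- \frac{z^{3} \cos{\left(2 z \right)}}{2} + \frac{3 z^{2} \sin{\left(2 z \right)}}{4} - \frac{3 z^{2} \cos{\left(2 z \right)}}{8} + \frac{3 z \sin{\left(2 z \right)}}{8} + \frac{3 z \cos{\left(2 z \right)}}{4} - \frac{3 \sin{\left(2 z \right)}}{8} + \frac{3 \cos{\left(2 z \right)}}{16}] = z^{3} \sin{\left(2 z \right)} + \frac{3 z^{2} \sin{\left(2 z \right)}}{4}, which equals G'(z).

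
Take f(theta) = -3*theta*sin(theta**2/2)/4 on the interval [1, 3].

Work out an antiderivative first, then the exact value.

f matches the chain-rule pattern g'(h)*h' with inner function h(theta) = theta**2/2; substituting u = h(theta) collapses the integral.
F(theta) = 3*cos(theta**2/2)/4 is an antiderivative of f.
Check: d/dtheta[3*cos(theta**2/2)/4] = -3*theta*sin(theta**2/2)/4 = f(theta).
F(3) = 3*cos(9/2)/4; F(1) = 3*cos(1/2)/4.
Integral = F(3) - F(1) = -3*cos(1/2)/4 + 3*cos(9/2)/4.

Antiderivative: F(theta) = 3*cos(theta**2/2)/4; value = -3*cos(1/2)/4 + 3*cos(9/2)/4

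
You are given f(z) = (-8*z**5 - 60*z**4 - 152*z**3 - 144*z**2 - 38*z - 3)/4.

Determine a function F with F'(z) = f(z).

f matches the chain-rule pattern g'(h)*h' with inner function h(z) = -z**2 - 3*z - 1/2; substituting u = h(z) collapses the integral.
Check: d/dz[-z**6/3 - 3*z**5 - 19*z**4/2 - 12*z**3 - 19*z**2/4 - 3*z/4] = -2*z**5 - 15*z**4 - 38*z**3 - 36*z**2 - 19*z/2 - 3/4, which equals f(z).

An antiderivative is F(z) = -z**6/3 - 3*z**5 - 19*z**4/2 - 12*z**3 - 19*z**2/4 - 3*z/4.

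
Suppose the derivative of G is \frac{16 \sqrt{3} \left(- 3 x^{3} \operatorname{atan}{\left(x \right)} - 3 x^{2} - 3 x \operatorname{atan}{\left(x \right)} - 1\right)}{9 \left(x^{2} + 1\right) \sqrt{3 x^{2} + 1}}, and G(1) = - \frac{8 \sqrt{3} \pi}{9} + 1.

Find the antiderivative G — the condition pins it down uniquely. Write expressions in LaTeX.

G'(x) has the shape u'v + uv' for u = - \frac{8 \sqrt{4 x^{2} + \frac{4}{3}}}{3} and v = \operatorname{atan}{\left(x \right)} — it is the derivative of the product u*v.
A general antiderivative is - \frac{8 \sqrt{4 x^{2} + \frac{4}{3}} \operatorname{atan}{\left(x \right)}}{3} + C.
The condition gives C = - \frac{8 \sqrt{3} \pi}{9} + 1 - (- \frac{8 \sqrt{3} \pi}{9}) = 1.
So G(x) = - \frac{8 \sqrt{4 x^{2} + \frac{4}{3}} \operatorname{atan}{\left(x \right)}}{3} + 1.
Check: d/dx[- \frac{8 \sqrt{4 x^{2} + \frac{4}{3}} \operatorname{atan}{\left(x \right)}}{3} + 1] = \frac{- 48 x^{3} \operatorname{atan}{\left(x \right)} - 48 x^{2} - 48 x \operatorname{atan}{\left(x \right)} - 16}{3 \sqrt{3} x^{2} \sqrt{3 x^{2} + 1} + 3 \sqrt{3} \sqrt{3 x^{2} + 1}}, which equals G'(x).

G(x) = - \frac{8 \sqrt{4 x^{2} + \frac{4}{3}} \operatorname{atan}{\left(x \right)}}{3} + 1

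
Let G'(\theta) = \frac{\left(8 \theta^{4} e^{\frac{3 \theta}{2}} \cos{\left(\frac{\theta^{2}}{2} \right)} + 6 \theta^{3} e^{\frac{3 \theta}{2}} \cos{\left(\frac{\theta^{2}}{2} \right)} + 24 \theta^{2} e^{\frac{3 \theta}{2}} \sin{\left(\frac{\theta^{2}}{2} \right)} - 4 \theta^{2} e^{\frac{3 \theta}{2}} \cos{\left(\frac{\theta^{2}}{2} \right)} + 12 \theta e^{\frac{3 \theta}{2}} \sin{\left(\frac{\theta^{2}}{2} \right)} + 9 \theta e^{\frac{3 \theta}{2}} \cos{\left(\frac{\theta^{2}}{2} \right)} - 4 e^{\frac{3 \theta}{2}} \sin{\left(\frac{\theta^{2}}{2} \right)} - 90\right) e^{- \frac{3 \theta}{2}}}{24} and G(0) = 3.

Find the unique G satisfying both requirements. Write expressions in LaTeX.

G(\theta) = \frac{\left(\left(8 \theta^{3} + 6 \theta^{2} - 4 \theta + 9\right) e^{\frac{3 \theta}{2}} \sin{\left(\frac{\theta^{2}}{2} \right)} + 12 e^{\frac{3 \theta}{2}} + 60\right) e^{- \frac{3 \theta}{2}}}{24}

For G(\theta) to be correct, d/d\theta[G] must agree with the stated G'(\theta) identically.
A general antiderivative is \frac{\left(\frac{4 \theta^{3}}{3} + \theta^{2} - \frac{2 \theta}{3} + \frac{3}{2}\right) \sin{\left(\frac{\theta^{2}}{2} \right)}}{4} + \frac{5 e^{- \frac{3 \theta}{2}}}{2} + C.
The condition gives C = 3 - (\frac{5}{2}) = \frac{1}{2}.
So G(\theta) = \frac{\left(\left(8 \theta^{3} + 6 \theta^{2} - 4 \theta + 9\right) e^{\frac{3 \theta}{2}} \sin{\left(\frac{\theta^{2}}{2} \right)} + 12 e^{\frac{3 \theta}{2}} + 60\right) e^{- \frac{3 \theta}{2}}}{24}.
Check: d/d\theta[\frac{\left(\left(8 \theta^{3} + 6 \theta^{2} - 4 \theta + 9\right) e^{\frac{3 \theta}{2}} \sin{\left(\frac{\theta^{2}}{2} \right)} + 12 e^{\frac{3 \theta}{2}} + 60\right) e^{- \frac{3 \theta}{2}}}{24}] = \frac{\left(8 \theta^{4} e^{\frac{3 \theta}{2}} \cos{\left(\frac{\theta^{2}}{2} \right)} + 6 \theta^{3} e^{\frac{3 \theta}{2}} \cos{\left(\frac{\theta^{2}}{2} \right)} + 24 \theta^{2} e^{\frac{3 \theta}{2}} \sin{\left(\frac{\theta^{2}}{2} \right)} - 4 \theta^{2} e^{\frac{3 \theta}{2}} \cos{\left(\frac{\theta^{2}}{2} \right)} + 12 \theta e^{\frac{3 \theta}{2}} \sin{\left(\frac{\theta^{2}}{2} \right)} + 9 \theta e^{\frac{3 \theta}{2}} \cos{\left(\frac{\theta^{2}}{2} \right)} - 4 e^{\frac{3 \theta}{2}} \sin{\left(\frac{\theta^{2}}{2} \right)} - 90\right) e^{- \frac{3 \theta}{2}}}{24} = G'(\theta).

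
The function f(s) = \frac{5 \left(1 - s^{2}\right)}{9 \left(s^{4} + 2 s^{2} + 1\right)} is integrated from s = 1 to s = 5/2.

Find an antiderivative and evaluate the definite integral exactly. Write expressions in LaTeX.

Antiderivative: F(s) = \frac{5 s}{9 \left(s^{2} + 1\right)}; value = - \frac{5}{58}

Recognize the product-rule pattern: f = u'v + uv' with u = \frac{5 s}{3}, v = \frac{1}{3 s^{2} + 3}, so integration by parts undoes it.
F(s) = \frac{5 s}{9 \left(s^{2} + 1\right)} is an antiderivative of f.
Check: d/ds[\frac{5 s}{9 \left(s^{2} + 1\right)}] = \frac{5 - 5 s^{2}}{9 s^{4} + 18 s^{2} + 9}, which equals f(s).
F(5/2) = \frac{50}{261}; F(1) = \frac{5}{18}.
Integral = F(5/2) - F(1) = - \frac{5}{58}.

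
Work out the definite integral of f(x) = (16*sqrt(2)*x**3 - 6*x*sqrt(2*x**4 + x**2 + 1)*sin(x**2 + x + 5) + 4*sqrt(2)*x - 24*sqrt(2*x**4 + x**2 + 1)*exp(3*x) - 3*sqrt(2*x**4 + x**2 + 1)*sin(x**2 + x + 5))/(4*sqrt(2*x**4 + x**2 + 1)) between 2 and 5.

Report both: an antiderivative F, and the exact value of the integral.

A first test for any F(x): its x-derivative must equal f(x) identically.
F(x) = (4*sqrt(2)*sqrt(2*x**4 + x**2 + 1) - 8*exp(3*x) + 3*cos(x**2 + x + 5))/4 is an antiderivative of f.
Check: d/dx[(4*sqrt(2)*sqrt(2*x**4 + x**2 + 1) - 8*exp(3*x) + 3*cos(x**2 + x + 5))/4] = (16*sqrt(2)*x**3 - 6*x*sqrt(2*x**4 + x**2 + 1)*sin(x**2 + x + 5) + 4*sqrt(2)*x - 24*sqrt(2*x**4 + x**2 + 1)*exp(3*x) - 3*sqrt(2*x**4 + x**2 + 1)*sin(x**2 + x + 5))/(4*sqrt(2*x**4 + x**2 + 1)) = f(x).
F(5) = -2*exp(15) + 3*cos(35)/4 + 2*sqrt(638); F(2) = -2*exp(6) + 3*cos(11)/4 + sqrt(74).
Integral = F(5) - F(2) = -2*exp(15) - sqrt(74) + 3*cos(35)/4 - 3*cos(11)/4 + 2*sqrt(638) + 2*exp(6).

Antiderivative: F(x) = (4*sqrt(2)*sqrt(2*x**4 + x**2 + 1) - 8*exp(3*x) + 3*cos(x**2 + x + 5))/4; value = -2*exp(15) - sqrt(74) + 3*cos(35)/4 - 3*cos(11)/4 + 2*sqrt(638) + 2*exp(6)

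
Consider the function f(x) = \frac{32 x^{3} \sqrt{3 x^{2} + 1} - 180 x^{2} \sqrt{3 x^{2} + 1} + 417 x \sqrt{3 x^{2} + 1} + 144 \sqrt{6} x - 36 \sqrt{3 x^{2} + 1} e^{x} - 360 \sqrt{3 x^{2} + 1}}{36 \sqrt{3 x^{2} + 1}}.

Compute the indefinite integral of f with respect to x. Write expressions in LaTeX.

F(x) = \frac{16 x^{4} - 120 x^{3} + 417 x^{2} - 720 x + 96 \sqrt{6} \sqrt{3 x^{2} + 1} - 72 e^{x} + 576}{72} + C

For F(x) to be correct the identity F'(x) - f(x) = 0 must hold.
Check: d/dx[\frac{16 x^{4} - 120 x^{3} + 417 x^{2} - 720 x + 96 \sqrt{6} \sqrt{3 x^{2} + 1} - 72 e^{x} + 576}{72}] = \frac{32 x^{3} \sqrt{3 x^{2} + 1} - 180 x^{2} \sqrt{3 x^{2} + 1} + 417 x \sqrt{3 x^{2} + 1} + 144 \sqrt{6} x - 36 \sqrt{3 x^{2} + 1} e^{x} - 360 \sqrt{3 x^{2} + 1}}{36 \sqrt{3 x^{2} + 1}} = f(x).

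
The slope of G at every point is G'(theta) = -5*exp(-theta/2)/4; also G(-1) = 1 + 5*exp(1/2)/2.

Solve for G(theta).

G(theta) = (2*exp(theta/2) + 5)*exp(-theta/2)/2

Whatever form G(theta) takes, its d/dtheta must return the stated G'(theta).
A general antiderivative is 5*exp(-theta/2)/2 + C.
The condition gives C = 1 + 5*exp(1/2)/2 - (5*exp(1/2)/2) = 1.
So G(theta) = (2*exp(theta/2) + 5)*exp(-theta/2)/2.
Check: d/dtheta[(2*exp(theta/2) + 5)*exp(-theta/2)/2] = -5*exp(-theta/2)/4 = G'(theta).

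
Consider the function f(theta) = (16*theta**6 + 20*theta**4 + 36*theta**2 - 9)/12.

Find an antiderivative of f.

Recover f(theta) by differentiating a candidate F(theta); any mismatch rules it out.
Check: d/dtheta[4*theta**7/21 + theta**5/3 + theta**3 - 3*theta/4] = 4*theta**6/3 + 5*theta**4/3 + 3*theta**2 - 3/4, which equals f(theta).

An antiderivative is F(theta) = 4*theta**7/21 + theta**5/3 + theta**3 - 3*theta/4.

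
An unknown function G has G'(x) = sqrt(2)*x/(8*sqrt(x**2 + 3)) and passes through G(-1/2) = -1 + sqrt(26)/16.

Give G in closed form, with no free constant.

G'(x) matches the chain-rule pattern g'(h)*h' with inner function h(x) = x**2/2 + 3/2; substituting u = h(x) collapses the integral.
A general antiderivative is sqrt(x**2/2 + 3/2)/4 + C.
The condition gives C = -1 + sqrt(26)/16 - (sqrt(26)/16) = -1.
So G(x) = (sqrt(2)*sqrt(x**2 + 3) - 8)/8.
Check: d/dx[(sqrt(2)*sqrt(x**2 + 3) - 8)/8] = sqrt(2)*x/(8*sqrt(x**2 + 3)) = G'(x).

G(x) = (sqrt(2)*sqrt(x**2 + 3) - 8)/8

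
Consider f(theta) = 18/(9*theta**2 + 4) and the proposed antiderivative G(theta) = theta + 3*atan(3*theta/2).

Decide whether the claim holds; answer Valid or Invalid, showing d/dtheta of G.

d/dtheta[G] = (9*theta**2 + 22)/(9*theta**2 + 4)
d/dtheta[G] - f(theta) = 1 != 0.

Invalid: d/dtheta[G] - f = 1, which is not 0.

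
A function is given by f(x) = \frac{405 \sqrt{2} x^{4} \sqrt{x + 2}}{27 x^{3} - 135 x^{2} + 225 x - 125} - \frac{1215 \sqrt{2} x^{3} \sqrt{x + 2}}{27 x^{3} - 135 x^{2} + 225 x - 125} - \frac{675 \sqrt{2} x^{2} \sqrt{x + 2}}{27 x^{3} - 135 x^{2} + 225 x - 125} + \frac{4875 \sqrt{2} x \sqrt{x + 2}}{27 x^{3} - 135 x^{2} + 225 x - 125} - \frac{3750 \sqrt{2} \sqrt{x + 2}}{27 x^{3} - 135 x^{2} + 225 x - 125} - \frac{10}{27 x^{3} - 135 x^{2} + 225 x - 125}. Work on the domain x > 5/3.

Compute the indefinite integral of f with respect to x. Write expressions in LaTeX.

F(x) = 6 x^{2} \sqrt{2 x + 4} + 24 x \sqrt{2 x + 4} + 24 \sqrt{2 x + 4} + \frac{5}{27 x^{2} - 90 x + 75} + C

The integrand splits into summands that can be handled one at a time.
Check: d/dx[6 x^{2} \sqrt{2 x + 4} + 24 x \sqrt{2 x + 4} + 24 \sqrt{2 x + 4} + \frac{5}{27 x^{2} - 90 x + 75}] = \frac{405 \sqrt{2} x^{5} - 405 \sqrt{2} x^{4} - 3105 \sqrt{2} x^{3} + 3525 \sqrt{2} x^{2} + 6000 \sqrt{2} x - 10 \sqrt{x + 2} - 7500 \sqrt{2}}{27 x^{3} \sqrt{x + 2} - 135 x^{2} \sqrt{x + 2} + 225 x \sqrt{x + 2} - 125 \sqrt{x + 2}}, which equals f(x).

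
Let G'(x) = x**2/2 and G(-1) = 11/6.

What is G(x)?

G(x) = x**3/6 + 2

Since d/dx undoes antidifferentiation here, G(x) must give back the stated G'(x).
A general antiderivative is x**3/6 + C.
The condition gives C = 11/6 - (-1/6) = 2.
So G(x) = x**3/6 + 2.
Check: d/dx[x**3/6 + 2] = x**2/2 = G'(x).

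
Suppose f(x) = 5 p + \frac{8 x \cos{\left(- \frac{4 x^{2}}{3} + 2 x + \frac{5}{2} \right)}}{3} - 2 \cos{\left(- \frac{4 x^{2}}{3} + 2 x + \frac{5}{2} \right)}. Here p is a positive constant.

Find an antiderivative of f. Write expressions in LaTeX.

An antiderivative is F(x) = 5 p x - \sin{\left(- \frac{4 x^{2}}{3} + 2 x + \frac{5}{2} \right)}.

The integrand splits into summands that can be handled one at a time.
Check: d/dx[5 p x - \sin{\left(- \frac{4 x^{2}}{3} + 2 x + \frac{5}{2} \right)}] = 5 p + \frac{8 x \cos{\left(- \frac{4 x^{2}}{3} + 2 x + \frac{5}{2} \right)}}{3} - 2 \cos{\left(- \frac{4 x^{2}}{3} + 2 x + \frac{5}{2} \right)} = f(x).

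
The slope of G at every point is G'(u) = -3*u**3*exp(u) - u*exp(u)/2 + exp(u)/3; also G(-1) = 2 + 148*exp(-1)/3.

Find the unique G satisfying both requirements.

G(u) = -3*u**3*exp(u) + 9*u**2*exp(u) - 37*u*exp(u)/2 + 113*exp(u)/6 + 2

G'(u) has the shape v'r + vr' for v = -3*u**3 + 9*u**2 - 37*u/2 + 113/6 and r = exp(u) — it is the derivative of the product v*r.
A general antiderivative is (-18*u**3 + 54*u**2 - 111*u + 113)*exp(u)/6 + C.
The condition gives C = 2 + 148*exp(-1)/3 - (148*exp(-1)/3) = 2.
So G(u) = -3*u**3*exp(u) + 9*u**2*exp(u) - 37*u*exp(u)/2 + 113*exp(u)/6 + 2.
Check: d/du[-3*u**3*exp(u) + 9*u**2*exp(u) - 37*u*exp(u)/2 + 113*exp(u)/6 + 2] = -3*u**3*exp(u) - u*exp(u)/2 + exp(u)/3 = G'(u).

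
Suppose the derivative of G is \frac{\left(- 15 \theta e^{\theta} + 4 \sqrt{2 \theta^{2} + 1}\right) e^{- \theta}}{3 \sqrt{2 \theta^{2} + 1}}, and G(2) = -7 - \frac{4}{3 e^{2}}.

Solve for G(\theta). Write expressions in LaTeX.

Check a candidate G(\theta) by differentiating: d/d\theta[G] must match the given G'(\theta).
A general antiderivative is - \frac{5 \sqrt{2 \theta^{2} + 1}}{2} - \frac{4 e^{- \theta}}{3} + C.
The condition gives C = -7 - \frac{4}{3 e^{2}} - (- \frac{15}{2} - \frac{4}{3 e^{2}}) = \frac{1}{2}.
So G(\theta) = - \frac{5 \sqrt{2 \theta^{2} + 1}}{2} + \frac{1}{2} - \frac{4 e^{- \theta}}{3}.
Check: d/d\theta[- \frac{5 \sqrt{2 \theta^{2} + 1}}{2} + \frac{1}{2} - \frac{4 e^{- \theta}}{3}] = \frac{\left(- 15 \theta e^{\theta} + 4 \sqrt{2 \theta^{2} + 1}\right) e^{- \theta}}{3 \sqrt{2 \theta^{2} + 1}} = G'(\theta).

G(\theta) = - \frac{5 \sqrt{2 \theta^{2} + 1}}{2} + \frac{1}{2} - \frac{4 e^{- \theta}}{3}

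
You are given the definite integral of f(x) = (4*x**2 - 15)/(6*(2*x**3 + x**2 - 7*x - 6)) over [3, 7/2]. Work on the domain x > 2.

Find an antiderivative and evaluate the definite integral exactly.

Factor the denominator (6*(x - 2)*(x + 1)*(2*x + 3)) and decompose: f = -4/(7*(2*x + 3)) + 11/(18*(x + 1)) + 1/(126*(x - 2)); each piece integrates to a log, atan, or power term.
F(x) = log(x - 2)/126 + 11*log(x + 1)/18 - 2*log(x + 3/2)/7 is an antiderivative of f.
Check: d/dx[log(x - 2)/126 + 11*log(x + 1)/18 - 2*log(x + 3/2)/7] = (4*x**2 - 15)/(12*x**3 + 6*x**2 - 42*x - 36), which equals f(x).
F(7/2) = -2*log(5)/7 + log(3/2)/126 + 11*log(9/2)/18; F(3) = -2*log(9/2)/7 + 11*log(4)/18.
Integral = F(7/2) - F(3) = -11*log(4)/18 - 2*log(5)/7 + log(3/2)/126 + 113*log(9/2)/126.

Antiderivative: F(x) = log(x - 2)/126 + 11*log(x + 1)/18 - 2*log(x + 3/2)/7; value = -11*log(4)/18 - 2*log(5)/7 + log(3/2)/126 + 113*log(9/2)/126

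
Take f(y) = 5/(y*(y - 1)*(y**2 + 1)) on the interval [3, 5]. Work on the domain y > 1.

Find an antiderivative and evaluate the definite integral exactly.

Antiderivative: F(y) = -5*log(y) + 5*log(y - 1)/2 + 5*log(y**2 + 1)/4 - 5*atan(y)/2; value = -5*log(5) - 5*atan(5)/2 - 5*log(10)/4 - 5*log(2)/2 + 5*atan(3)/2 + 5*log(4)/2 + 5*log(26)/4 + 5*log(3)

Factor the denominator (y*(y - 1)*(y**2 + 1)) and decompose: f = 5*(y - 1)/(2*(y**2 + 1)) + 5/(2*(y - 1)) - 5/y; each piece integrates to a log, atan, or power term.
F(y) = -5*log(y) + 5*log(y - 1)/2 + 5*log(y**2 + 1)/4 - 5*atan(y)/2 is an antiderivative of f.
Check: d/dy[-5*log(y) + 5*log(y - 1)/2 + 5*log(y**2 + 1)/4 - 5*atan(y)/2] = 5/(y**4 - y**3 + y**2 - y), which equals f(y).
F(5) = -5*log(5) - 5*atan(5)/2 + 5*log(4)/2 + 5*log(26)/4; F(3) = -5*log(3) - 5*atan(3)/2 + 5*log(2)/2 + 5*log(10)/4.
Integral = F(5) - F(3) = -5*log(5) - 5*atan(5)/2 - 5*log(10)/4 - 5*log(2)/2 + 5*atan(3)/2 + 5*log(4)/2 + 5*log(26)/4 + 5*log(3).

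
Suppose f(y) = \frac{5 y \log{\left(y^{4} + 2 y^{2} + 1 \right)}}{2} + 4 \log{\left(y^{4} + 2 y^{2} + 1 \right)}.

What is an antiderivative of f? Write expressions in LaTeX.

An antiderivative is F(y) = - \frac{5 y^{2}}{2} - 16 y + \left(\frac{5 y^{2}}{4} + 4 y\right) \log{\left(y^{4} + 2 y^{2} + 1 \right)} + \frac{5 \log{\left(y^{2} + 1 \right)}}{2} + 16 \operatorname{atan}{\left(y \right)}.

The integrand splits into summands that can be handled one at a time.
Check: d/dy[- \frac{5 y^{2}}{2} - 16 y + \left(\frac{5 y^{2}}{4} + 4 y\right) \log{\left(y^{4} + 2 y^{2} + 1 \right)} + \frac{5 \log{\left(y^{2} + 1 \right)}}{2} + 16 \operatorname{atan}{\left(y \right)}] = \frac{5 y \log{\left(y^{4} + 2 y^{2} + 1 \right)}}{2} + 4 \log{\left(y^{4} + 2 y^{2} + 1 \right)} = f(y).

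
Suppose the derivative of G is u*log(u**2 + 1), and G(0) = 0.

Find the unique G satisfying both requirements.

A candidate passes only if d/du[G] lands on the given G'(u) exactly.
A general antiderivative is u**2*log(u**2 + 1)/2 - u**2/2 + log(u**2 + 1)/2 + C.
The condition gives C = 0 - (0) = 0.
So G(u) = u**2*log(u**2 + 1)/2 - u**2/2 + log(u**2 + 1)/2.
Check: d/du[u**2*log(u**2 + 1)/2 - u**2/2 + log(u**2 + 1)/2] = u*log(u**2 + 1) = G'(u).

G(u) = u**2*log(u**2 + 1)/2 - u**2/2 + log(u**2 + 1)/2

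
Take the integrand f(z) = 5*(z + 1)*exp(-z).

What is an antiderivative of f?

Recognize the product-rule pattern: f = u'v + uv' with u = -5*z - 10, v = exp(-z), so integration by parts undoes it.
Check: d/dz[5*(-z - 2)*exp(-z)] = (5*z + 5)*exp(-z), which equals f(z).

An antiderivative is F(z) = 5*(-z - 2)*exp(-z).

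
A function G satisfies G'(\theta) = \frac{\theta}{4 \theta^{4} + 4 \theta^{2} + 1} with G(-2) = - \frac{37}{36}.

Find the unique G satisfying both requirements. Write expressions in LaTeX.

G(\theta) = -1 - \frac{1}{2 \left(4 \theta^{2} + 2\right)}

The substitution u = 4 \theta^{2} + 2 works: G'(\theta) is exactly (dG/du)*(du/d\theta) for that inner function.
A general antiderivative is - \frac{1}{2 \left(4 \theta^{2} + 2\right)} + C.
The condition gives C = - \frac{37}{36} - (- \frac{1}{36}) = -1.
So G(\theta) = -1 - \frac{1}{2 \left(4 \theta^{2} + 2\right)}.
Check: d/d\theta[-1 - \frac{1}{2 \left(4 \theta^{2} + 2\right)}] = \frac{\theta}{4 \theta^{4} + 4 \theta^{2} + 1} = G'(\theta).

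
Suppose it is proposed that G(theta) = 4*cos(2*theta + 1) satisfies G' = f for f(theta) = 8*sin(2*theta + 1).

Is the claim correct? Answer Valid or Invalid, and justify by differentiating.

d/dtheta[G] = -8*sin(2*theta + 1)
d/dtheta[G] - f(theta) = -16*sin(2*theta + 1) != 0.

Invalid: d/dtheta[G] - f = -16*sin(2*theta + 1), which is not 0.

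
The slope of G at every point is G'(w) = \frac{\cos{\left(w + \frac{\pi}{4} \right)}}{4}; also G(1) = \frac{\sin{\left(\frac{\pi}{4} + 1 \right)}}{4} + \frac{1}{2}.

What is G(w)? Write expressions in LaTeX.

G(w) = \frac{\sin{\left(w + \frac{\pi}{4} \right)}}{4} + \frac{1}{2}

Differentiate the proposed G(w) back; it has to land on the given G'(w).
A general antiderivative is \frac{\sin{\left(w + \frac{\pi}{4} \right)}}{4} + C.
The condition gives C = \frac{\sin{\left(\frac{\pi}{4} + 1 \right)}}{4} + \frac{1}{2} - (\frac{\sin{\left(\frac{\pi}{4} + 1 \right)}}{4}) = \frac{1}{2}.
So G(w) = \frac{\sin{\left(w + \frac{\pi}{4} \right)}}{4} + \frac{1}{2}.
Check: d/dw[\frac{\sin{\left(w + \frac{\pi}{4} \right)}}{4} + \frac{1}{2}] = \frac{\cos{\left(w + \frac{\pi}{4} \right)}}{4} = G'(w).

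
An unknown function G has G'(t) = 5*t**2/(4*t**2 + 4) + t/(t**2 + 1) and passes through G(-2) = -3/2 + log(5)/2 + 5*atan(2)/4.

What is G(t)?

G(t) = (5*t + 2*log(t**2 + 1) - 5*atan(t) + 4)/4

The integrand splits into summands that can be handled one at a time.
A general antiderivative is 5*t/4 + log(t**2 + 1)/2 - 5*atan(t)/4 + C.
The condition gives C = -3/2 + log(5)/2 + 5*atan(2)/4 - (-5/2 + log(5)/2 + 5*atan(2)/4) = 1.
So G(t) = (5*t + 2*log(t**2 + 1) - 5*atan(t) + 4)/4.
Check: d/dt[(5*t + 2*log(t**2 + 1) - 5*atan(t) + 4)/4] = (5*t**2 + 4*t)/(4*t**2 + 4), which equals G'(t).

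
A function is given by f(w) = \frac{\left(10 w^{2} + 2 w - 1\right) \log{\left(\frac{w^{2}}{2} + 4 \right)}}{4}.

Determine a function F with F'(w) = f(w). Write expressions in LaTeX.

Any candidate F(w) must reproduce f(w) exactly when differentiated.
Check: d/dw[\frac{5 w^{3} \log{\left(\frac{w^{2}}{2} + 4 \right)}}{6} - \frac{5 w^{3}}{9} + \frac{w^{2} \log{\left(\frac{w^{2}}{2} + 4 \right)}}{4} - \frac{w^{2}}{4} - \frac{w \log{\left(\frac{w^{2}}{2} + 4 \right)}}{4} + \frac{83 w}{6} + 2 \log{\left(w^{2} + 8 \right)} - \frac{83 \sqrt{2} \operatorname{atan}{\left(\frac{\sqrt{2} w}{4} \right)}}{3}] = \frac{5 w^{2} \log{\left(\frac{w^{2}}{2} + 4 \right)}}{2} + \frac{w \log{\left(\frac{w^{2}}{2} + 4 \right)}}{2} - \frac{\log{\left(\frac{w^{2}}{2} + 4 \right)}}{4}, which equals f(w).

An antiderivative is F(w) = \frac{5 w^{3} \log{\left(\frac{w^{2}}{2} + 4 \right)}}{6} - \frac{5 w^{3}}{9} + \frac{w^{2} \log{\left(\frac{w^{2}}{2} + 4 \right)}}{4} - \frac{w^{2}}{4} - \frac{w \log{\left(\frac{w^{2}}{2} + 4 \right)}}{4} + \frac{83 w}{6} + 2 \log{\left(w^{2} + 8 \right)} - \frac{83 \sqrt{2} \operatorname{atan}{\left(\frac{\sqrt{2} w}{4} \right)}}{3}.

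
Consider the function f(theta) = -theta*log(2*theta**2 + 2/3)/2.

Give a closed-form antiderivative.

An antiderivative is F(theta) = -(3*theta**2*log(2*theta**2 + 2/3) - 3*theta**2 + log(3*theta**2 + 1))/12.

Whatever form F(theta) takes, F'(theta) = f(theta) is non-negotiable.
Check: d/dtheta[-(3*theta**2*log(2*theta**2 + 2/3) - 3*theta**2 + log(3*theta**2 + 1))/12] = -theta*log(theta**2 + 1/3)/2 - theta*log(2)/2, which equals f(theta).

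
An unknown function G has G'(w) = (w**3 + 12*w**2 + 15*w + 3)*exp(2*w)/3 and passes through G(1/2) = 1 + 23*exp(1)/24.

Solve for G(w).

G'(w) has the shape u'v + uv' for u = w**3/6 + 7*w**2/4 + 3*w/4 + 1/8 and v = exp(2*w) — it is the derivative of the product u*v.
A general antiderivative is (4*w**3 + 42*w**2 + 18*w + 3)*exp(2*w)/24 + C.
The condition gives C = 1 + 23*exp(1)/24 - (23*exp(1)/24) = 1.
So G(w) = w**3*exp(2*w)/6 + 7*w**2*exp(2*w)/4 + 3*w*exp(2*w)/4 + exp(2*w)/8 + 1.
Check: d/dw[w**3*exp(2*w)/6 + 7*w**2*exp(2*w)/4 + 3*w*exp(2*w)/4 + exp(2*w)/8 + 1] = w**3*exp(2*w)/3 + 4*w**2*exp(2*w) + 5*w*exp(2*w) + exp(2*w), which equals G'(w).

G(w) = w**3*exp(2*w)/6 + 7*w**2*exp(2*w)/4 + 3*w*exp(2*w)/4 + exp(2*w)/8 + 1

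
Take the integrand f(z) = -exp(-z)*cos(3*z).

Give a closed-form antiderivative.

An antiderivative is F(z) = (-3*sin(3*z) + cos(3*z))*exp(-z)/10.

A candidate is checked by its d/dz: the result must match f(z).
Check: d/dz[(-3*sin(3*z) + cos(3*z))*exp(-z)/10] = -exp(-z)*cos(3*z) = f(z).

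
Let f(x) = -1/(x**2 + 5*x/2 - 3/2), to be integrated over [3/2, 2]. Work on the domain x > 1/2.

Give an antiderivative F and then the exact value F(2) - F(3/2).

Factor the denominator ((x + 3)*(2*x - 1)) and decompose: f = -4/(7*(2*x - 1)) + 2/(7*(x + 3)); each piece integrates to a log, atan, or power term.
F(x) = 2*(-log(x - 1/2) + log(x + 3))/7 is an antiderivative of f.
Check: d/dx[2*(-log(x - 1/2) + log(x + 3))/7] = -2/(2*x**2 + 5*x - 3), which equals f(x).
F(2) = -2*log(3/2)/7 + 2*log(5)/7; F(3/2) = 2*log(9/2)/7.
Integral = F(2) - F(3/2) = -2*log(9/2)/7 - 2*log(3/2)/7 + 2*log(5)/7.

Antiderivative: F(x) = 2*(-log(x - 1/2) + log(x + 3))/7; value = -2*log(9/2)/7 - 2*log(3/2)/7 + 2*log(5)/7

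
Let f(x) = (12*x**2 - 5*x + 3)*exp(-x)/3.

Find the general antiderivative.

F(x) = -4*x**2*exp(-x) - 19*x*exp(-x)/3 - 22*exp(-x)/3 + C

f has the shape u'v + uv' for u = -4*x**2 - 19*x/3 - 22/3 and v = exp(-x) — it is the derivative of the product u*v.
Check: d/dx[-4*x**2*exp(-x) - 19*x*exp(-x)/3 - 22*exp(-x)/3] = (12*x**2 - 5*x + 3)*exp(-x)/3 = f(x).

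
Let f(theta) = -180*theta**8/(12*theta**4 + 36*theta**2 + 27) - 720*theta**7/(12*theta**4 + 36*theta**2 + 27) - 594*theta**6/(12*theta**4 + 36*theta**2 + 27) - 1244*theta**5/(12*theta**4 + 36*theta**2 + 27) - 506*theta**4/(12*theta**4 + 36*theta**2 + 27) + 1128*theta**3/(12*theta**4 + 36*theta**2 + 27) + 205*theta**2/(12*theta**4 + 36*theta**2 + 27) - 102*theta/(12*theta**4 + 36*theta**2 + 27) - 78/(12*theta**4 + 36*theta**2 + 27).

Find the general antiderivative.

Integrate term by term and add the pieces.
Check: d/dtheta[2*(-3*theta**4 + 2*theta/3 - 1/2)*(theta**3 + 5*theta**2 + 2*theta - 5)/(2*theta**2 + 3)] = (-180*theta**8 - 720*theta**7 - 594*theta**6 - 1244*theta**5 - 506*theta**4 + 1128*theta**3 + 205*theta**2 - 102*theta - 78)/(12*theta**4 + 36*theta**2 + 27), which equals f(theta).

F(theta) = 2*(-3*theta**4 + 2*theta/3 - 1/2)*(theta**3 + 5*theta**2 + 2*theta - 5)/(2*theta**2 + 3) + C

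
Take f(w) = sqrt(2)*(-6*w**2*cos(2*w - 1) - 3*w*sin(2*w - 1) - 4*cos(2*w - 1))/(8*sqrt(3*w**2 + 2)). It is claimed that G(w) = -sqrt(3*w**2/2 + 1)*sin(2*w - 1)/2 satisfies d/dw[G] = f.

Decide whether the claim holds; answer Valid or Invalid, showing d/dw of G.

Invalid: d/dw[G] - f = sqrt(2)*(-6*w**2*cos(2*w - 1) - 3*w*sin(2*w - 1) - 4*cos(2*w - 1))/(8*sqrt(3*w**2 + 2)), which is not 0.

d/dw[G] = sqrt(2)*(-6*w**2*cos(2*w - 1) - 3*w*sin(2*w - 1) - 4*cos(2*w - 1))/(4*sqrt(3*w**2 + 2))
d/dw[G] - f(w) = sqrt(2)*(-6*w**2*cos(2*w - 1) - 3*w*sin(2*w - 1) - 4*cos(2*w - 1))/(8*sqrt(3*w**2 + 2)) != 0.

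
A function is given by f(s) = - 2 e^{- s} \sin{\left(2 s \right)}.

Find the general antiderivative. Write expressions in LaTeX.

Check any antiderivative F(s) by computing F'(s) and comparing it with f(s).
Check: d/ds[\frac{2 \left(\sin{\left(2 s \right)} + 2 \cos{\left(2 s \right)}\right) e^{- s}}{5}] = - 2 e^{- s} \sin{\left(2 s \right)} = f(s).

F(s) = \frac{2 \left(\sin{\left(2 s \right)} + 2 \cos{\left(2 s \right)}\right) e^{- s}}{5} + C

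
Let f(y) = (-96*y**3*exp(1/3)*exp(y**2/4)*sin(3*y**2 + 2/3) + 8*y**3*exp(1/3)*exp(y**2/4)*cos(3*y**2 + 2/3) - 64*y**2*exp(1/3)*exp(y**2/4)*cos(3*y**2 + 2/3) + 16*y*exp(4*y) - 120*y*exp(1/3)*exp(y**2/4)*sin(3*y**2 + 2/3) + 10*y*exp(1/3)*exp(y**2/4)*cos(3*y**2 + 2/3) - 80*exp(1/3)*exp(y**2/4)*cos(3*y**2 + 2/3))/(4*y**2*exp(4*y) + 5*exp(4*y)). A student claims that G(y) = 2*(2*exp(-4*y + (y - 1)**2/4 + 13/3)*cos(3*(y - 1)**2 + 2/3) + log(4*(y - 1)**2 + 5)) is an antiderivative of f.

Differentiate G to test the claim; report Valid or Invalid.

d/dy[G] = (-96*y**3*exp(55/12)*exp(-9*y/2)*exp(y**2/4)*sin(3*y**2 - 6*y + 11/3) + 8*y**3*exp(55/12)*exp(-9*y/2)*exp(y**2/4)*cos(3*y**2 - 6*y + 11/3) + 288*y**2*exp(55/12)*exp(-9*y/2)*exp(y**2/4)*sin(3*y**2 - 6*y + 11/3) - 88*y**2*exp(55/12)*exp(-9*y/2)*exp(y**2/4)*cos(3*y**2 - 6*y + 11/3) + 16*y - 408*y*exp(55/12)*exp(-9*y/2)*exp(y**2/4)*sin(3*y**2 - 6*y + 11/3) + 162*y*exp(55/12)*exp(-9*y/2)*exp(y**2/4)*cos(3*y**2 - 6*y + 11/3) - 16 + 216*exp(55/12)*exp(-9*y/2)*exp(y**2/4)*sin(3*y**2 - 6*y + 11/3) - 162*exp(55/12)*exp(-9*y/2)*exp(y**2/4)*cos(3*y**2 - 6*y + 11/3))/(4*y**2 - 8*y + 9)
d/dy[G] - f(y) = (384*y**5*exp(1/3)*exp(y**2/4)*sin(3*y**2 + 2/3) - 32*y**5*exp(1/3)*exp(y**2/4)*cos(3*y**2 + 2/3) - 384*y**5*exp(55/12)*exp(-y/2)*exp(y**2/4)*sin(3*y**2 - 6*y + 11/3) + 32*y**5*exp(55/12)*exp(-y/2)*exp(y**2/4)*cos(3*y**2 - 6*y + 11/3) - 768*y**4*exp(1/3)*exp(y**2/4)*sin(3*y**2 + 2/3) + 320*y**4*exp(1/3)*exp(y**2/4)*cos(3*y**2 + 2/3) + 1152*y**4*exp(55/12)*exp(-y/2)*exp(y**2/4)*sin(3*y**2 - 6*y + 11/3) - 352*y**4*exp(55/12)*exp(-y/2)*exp(y**2/4)*cos(3*y**2 - 6*y + 11/3) + 1344*y**3*exp(1/3)*exp(y**2/4)*sin(3*y**2 + 2/3) - 624*y**3*exp(1/3)*exp(y**2/4)*cos(3*y**2 + 2/3) - 2112*y**3*exp(55/12)*exp(-y/2)*exp(y**2/4)*sin(3*y**2 - 6*y + 11/3) + 688*y**3*exp(55/12)*exp(-y/2)*exp(y**2/4)*cos(3*y**2 - 6*y + 11/3) + 64*y**2*exp(4*y) - 960*y**2*exp(1/3)*exp(y**2/4)*sin(3*y**2 + 2/3) + 976*y**2*exp(1/3)*exp(y**2/4)*cos(3*y**2 + 2/3) + 2304*y**2*exp(55/12)*exp(-y/2)*exp(y**2/4)*sin(3*y**2 - 6*y + 11/3) - 1088*y**2*exp(55/12)*exp(-y/2)*exp(y**2/4)*cos(3*y**2 - 6*y + 11/3) - 64*y*exp(4*y) + 1080*y*exp(1/3)*exp(y**2/4)*sin(3*y**2 + 2/3) - 730*y*exp(1/3)*exp(y**2/4)*cos(3*y**2 + 2/3) - 2040*y*exp(55/12)*exp(-y/2)*exp(y**2/4)*sin(3*y**2 - 6*y + 11/3) + 810*y*exp(55/12)*exp(-y/2)*exp(y**2/4)*cos(3*y**2 - 6*y + 11/3) - 80*exp(4*y) + 720*exp(1/3)*exp(y**2/4)*cos(3*y**2 + 2/3) + 1080*exp(55/12)*exp(-y/2)*exp(y**2/4)*sin(3*y**2 - 6*y + 11/3) - 810*exp(55/12)*exp(-y/2)*exp(y**2/4)*cos(3*y**2 - 6*y + 11/3))/(16*y**4*exp(4*y) - 32*y**3*exp(4*y) + 56*y**2*exp(4*y) - 40*y*exp(4*y) + 45*exp(4*y)) != 0.

Invalid: d/dy[G] - f = (384*y**5*exp(1/3)*exp(y**2/4)*sin(3*y**2 + 2/3) - 32*y**5*exp(1/3)*exp(y**2/4)*cos(3*y**2 + 2/3) - 384*y**5*exp(55/12)*exp(-y/2)*exp(y**2/4)*sin(3*y**2 - 6*y + 11/3) + 32*y**5*exp(55/12)*exp(-y/2)*exp(y**2/4)*cos(3*y**2 - 6*y + 11/3) - 768*y**4*exp(1/3)*exp(y**2/4)*sin(3*y**2 + 2/3) + 320*y**4*exp(1/3)*exp(y**2/4)*cos(3*y**2 + 2/3) + 1152*y**4*exp(55/12)*exp(-y/2)*exp(y**2/4)*sin(3*y**2 - 6*y + 11/3) - 352*y**4*exp(55/12)*exp(-y/2)*exp(y**2/4)*cos(3*y**2 - 6*y + 11/3) + 1344*y**3*exp(1/3)*exp(y**2/4)*sin(3*y**2 + 2/3) - 624*y**3*exp(1/3)*exp(y**2/4)*cos(3*y**2 + 2/3) - 2112*y**3*exp(55/12)*exp(-y/2)*exp(y**2/4)*sin(3*y**2 - 6*y + 11/3) + 688*y**3*exp(55/12)*exp(-y/2)*exp(y**2/4)*cos(3*y**2 - 6*y + 11/3) + 64*y**2*exp(4*y) - 960*y**2*exp(1/3)*exp(y**2/4)*sin(3*y**2 + 2/3) + 976*y**2*exp(1/3)*exp(y**2/4)*cos(3*y**2 + 2/3) + 2304*y**2*exp(55/12)*exp(-y/2)*exp(y**2/4)*sin(3*y**2 - 6*y + 11/3) - 1088*y**2*exp(55/12)*exp(-y/2)*exp(y**2/4)*cos(3*y**2 - 6*y + 11/3) - 64*y*exp(4*y) + 1080*y*exp(1/3)*exp(y**2/4)*sin(3*y**2 + 2/3) - 730*y*exp(1/3)*exp(y**2/4)*cos(3*y**2 + 2/3) - 2040*y*exp(55/12)*exp(-y/2)*exp(y**2/4)*sin(3*y**2 - 6*y + 11/3) + 810*y*exp(55/12)*exp(-y/2)*exp(y**2/4)*cos(3*y**2 - 6*y + 11/3) - 80*exp(4*y) + 720*exp(1/3)*exp(y**2/4)*cos(3*y**2 + 2/3) + 1080*exp(55/12)*exp(-y/2)*exp(y**2/4)*sin(3*y**2 - 6*y + 11/3) - 810*exp(55/12)*exp(-y/2)*exp(y**2/4)*cos(3*y**2 - 6*y + 11/3))/(16*y**4*exp(4*y) - 32*y**3*exp(4*y) + 56*y**2*exp(4*y) - 40*y*exp(4*y) + 45*exp(4*y)), which is not 0.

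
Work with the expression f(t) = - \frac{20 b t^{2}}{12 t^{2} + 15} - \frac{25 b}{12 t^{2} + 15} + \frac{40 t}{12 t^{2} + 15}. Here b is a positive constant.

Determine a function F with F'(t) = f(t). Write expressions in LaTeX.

An antiderivative is F(t) = - \frac{5 \left(b t - \log{\left(2 t^{2} + \frac{5}{2} \right)}\right)}{3}.

The integrand splits into summands that can be handled one at a time.
Check: d/dt[- \frac{5 \left(b t - \log{\left(2 t^{2} + \frac{5}{2} \right)}\right)}{3}] = \frac{- 20 b t^{2} - 25 b + 40 t}{12 t^{2} + 15}, which equals f(t).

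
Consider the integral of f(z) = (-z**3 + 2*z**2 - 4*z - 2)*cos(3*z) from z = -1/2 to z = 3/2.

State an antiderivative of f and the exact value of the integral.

Whatever form F(z) takes, F'(z) = f(z) is non-negotiable.
F(z) = (-9*z**3*sin(3*z) + 18*z**2*sin(3*z) - 9*z**2*cos(3*z) - 30*z*sin(3*z) + 12*z*cos(3*z) - 22*sin(3*z) - 10*cos(3*z))/27 is an antiderivative of f.
Check: d/dz[(-9*z**3*sin(3*z) + 18*z**2*sin(3*z) - 9*z**2*cos(3*z) - 30*z*sin(3*z) + 12*z*cos(3*z) - 22*sin(3*z) - 10*cos(3*z))/27] = -z**3*cos(3*z) + 2*z**2*cos(3*z) - 4*z*cos(3*z) - 2*cos(3*z), which equals f(z).
F(3/2) = -49*cos(9/2)/108 - 455*sin(9/2)/216; F(-1/2) = -73*cos(3/2)/108 + 11*sin(3/2)/216.
Integral = F(3/2) - F(-1/2) = -11*sin(3/2)/216 + 73*cos(3/2)/108 - 49*cos(9/2)/108 - 455*sin(9/2)/216.

Antiderivative: F(z) = (-9*z**3*sin(3*z) + 18*z**2*sin(3*z) - 9*z**2*cos(3*z) - 30*z*sin(3*z) + 12*z*cos(3*z) - 22*sin(3*z) - 10*cos(3*z))/27; value = -11*sin(3/2)/216 + 73*cos(3/2)/108 - 49*cos(9/2)/108 - 455*sin(9/2)/216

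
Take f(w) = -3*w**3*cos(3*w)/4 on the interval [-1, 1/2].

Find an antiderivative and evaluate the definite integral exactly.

Since d/dw undoes antidifferentiation here, F'(w) = f(w) is required of F(w).
F(w) = (-9*w**3*sin(3*w) - 9*w**2*cos(3*w) + 6*w*sin(3*w) + 2*cos(3*w))/36 is an antiderivative of f.
Check: d/dw[(-9*w**3*sin(3*w) - 9*w**2*cos(3*w) + 6*w*sin(3*w) + 2*cos(3*w))/36] = -3*w**3*cos(3*w)/4 = f(w).
F(1/2) = -cos(3/2)/144 + 5*sin(3/2)/96; F(-1) = -sin(3)/12 - 7*cos(3)/36.
Integral = F(1/2) - F(-1) = 7*cos(3)/36 - cos(3/2)/144 + sin(3)/12 + 5*sin(3/2)/96.

Antiderivative: F(w) = (-9*w**3*sin(3*w) - 9*w**2*cos(3*w) + 6*w*sin(3*w) + 2*cos(3*w))/36; value = 7*cos(3)/36 - cos(3/2)/144 + sin(3)/12 + 5*sin(3/2)/96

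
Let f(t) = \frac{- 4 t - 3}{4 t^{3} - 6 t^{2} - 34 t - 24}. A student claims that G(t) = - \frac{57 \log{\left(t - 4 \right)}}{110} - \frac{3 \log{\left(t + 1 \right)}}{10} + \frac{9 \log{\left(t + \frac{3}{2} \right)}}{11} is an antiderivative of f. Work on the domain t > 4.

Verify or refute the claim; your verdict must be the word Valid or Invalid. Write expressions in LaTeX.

Invalid: d/dt[G] - f = \frac{- 4 t - 3}{2 t^{3} - 3 t^{2} - 17 t - 12}, which is not 0.

d/dt[G] = \frac{- 12 t - 9}{4 t^{3} - 6 t^{2} - 34 t - 24}
d/dt[G] - f(t) = \frac{- 4 t - 3}{2 t^{3} - 3 t^{2} - 17 t - 12} != 0.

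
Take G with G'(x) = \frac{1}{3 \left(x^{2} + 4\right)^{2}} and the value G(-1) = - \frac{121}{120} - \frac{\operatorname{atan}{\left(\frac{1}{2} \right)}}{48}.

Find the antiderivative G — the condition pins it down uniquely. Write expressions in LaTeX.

Whatever form G(x) takes, its d/dx must return the stated G'(x).
A general antiderivative is \frac{x}{24 x^{2} + 96} + \frac{\operatorname{atan}{\left(\frac{x}{2} \right)}}{48} + C.
The condition gives C = - \frac{121}{120} - \frac{\operatorname{atan}{\left(\frac{1}{2} \right)}}{48} - (- \frac{\operatorname{atan}{\left(\frac{1}{2} \right)}}{48} - \frac{1}{120}) = -1.
So G(x) = \frac{x^{2} \operatorname{atan}{\left(\frac{x}{2} \right)} - 48 x^{2} + 2 x + 4 \operatorname{atan}{\left(\frac{x}{2} \right)} - 192}{48 x^{2} + 192}.
Check: d/dx[\frac{x^{2} \operatorname{atan}{\left(\frac{x}{2} \right)} - 48 x^{2} + 2 x + 4 \operatorname{atan}{\left(\frac{x}{2} \right)} - 192}{48 x^{2} + 192}] = \frac{1}{3 x^{4} + 24 x^{2} + 48}, which equals G'(x).

G(x) = \frac{x^{2} \operatorname{atan}{\left(\frac{x}{2} \right)} - 48 x^{2} + 2 x + 4 \operatorname{atan}{\left(\frac{x}{2} \right)} - 192}{48 x^{2} + 192}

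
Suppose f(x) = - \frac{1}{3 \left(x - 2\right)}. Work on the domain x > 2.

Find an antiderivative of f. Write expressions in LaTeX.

An antiderivative is F(x) = - \frac{\log{\left(2 x - 4 \right)}}{3}.

Since d/dx undoes antidifferentiation here, F'(x) = f(x) is required of F(x).
Check: d/dx[- \frac{\log{\left(2 x - 4 \right)}}{3}] = - \frac{1}{3 x - 6}, which equals f(x).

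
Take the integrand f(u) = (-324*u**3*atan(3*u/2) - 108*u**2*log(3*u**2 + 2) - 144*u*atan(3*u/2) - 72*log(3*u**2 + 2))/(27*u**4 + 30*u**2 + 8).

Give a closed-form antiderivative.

Recognize the product-rule pattern: f = v'r + vr' with v = -6*atan(3*u/2), r = log(3*u**2 + 2), so integration by parts undoes it.
Check: d/du[-6*log(3*u**2 + 2)*atan(3*u/2)] = (-324*u**3*atan(3*u/2) - 108*u**2*log(3*u**2 + 2) - 144*u*atan(3*u/2) - 72*log(3*u**2 + 2))/(27*u**4 + 30*u**2 + 8) = f(u).

An antiderivative is F(u) = -6*log(3*u**2 + 2)*atan(3*u/2).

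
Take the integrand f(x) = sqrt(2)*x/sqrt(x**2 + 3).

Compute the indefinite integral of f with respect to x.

f matches the chain-rule pattern g'(h)*h' with inner function h(x) = 2*x**2 + 6; substituting u = h(x) collapses the integral.
Check: d/dx[sqrt(2)*sqrt(x**2 + 3)] = sqrt(2)*x/sqrt(x**2 + 3) = f(x).

F(x) = sqrt(2)*sqrt(x**2 + 3) + C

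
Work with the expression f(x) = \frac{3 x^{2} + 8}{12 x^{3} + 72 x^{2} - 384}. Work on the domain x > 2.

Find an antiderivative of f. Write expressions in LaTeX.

An antiderivative is F(x) = \frac{5 \log{\left(x - 2 \right)}}{108} + \frac{11 \log{\left(x + 4 \right)}}{54} + \frac{7}{9 x + 36}.

The denominator factors as 12 \left(x - 2\right) \left(x + 4\right)^{2}; partial fractions split f into directly integrable pieces: \frac{11}{54 \left(x + 4\right)} - \frac{7}{9 \left(x + 4\right)^{2}} + \frac{5}{108 \left(x - 2\right)}.
Check: d/dx[\frac{5 \log{\left(x - 2 \right)}}{108} + \frac{11 \log{\left(x + 4 \right)}}{54} + \frac{7}{9 x + 36}] = \frac{3 x^{2} + 8}{12 x^{3} + 72 x^{2} - 384} = f(x).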